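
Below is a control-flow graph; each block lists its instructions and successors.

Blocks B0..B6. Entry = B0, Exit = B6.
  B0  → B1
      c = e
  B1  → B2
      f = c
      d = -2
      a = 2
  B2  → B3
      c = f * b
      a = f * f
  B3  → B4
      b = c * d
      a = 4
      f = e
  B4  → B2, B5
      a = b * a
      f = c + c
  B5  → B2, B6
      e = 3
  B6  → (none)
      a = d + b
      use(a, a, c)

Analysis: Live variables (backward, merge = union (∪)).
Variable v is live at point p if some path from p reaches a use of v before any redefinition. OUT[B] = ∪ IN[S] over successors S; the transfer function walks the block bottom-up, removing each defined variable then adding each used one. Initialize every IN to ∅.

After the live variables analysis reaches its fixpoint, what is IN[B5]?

Answer: {b, c, d, f}

Working:
Fixpoint table:
  B0:   IN={b, e}   OUT={b, c, e}
  B1:   IN={b, c, e}   OUT={b, d, e, f}
  B2:   IN={b, d, e, f}   OUT={c, d, e}
  B3:   IN={c, d, e}   OUT={a, b, c, d, e}
  B4:   IN={a, b, c, d, e}   OUT={b, c, d, e, f}
  B5:   IN={b, c, d, f}   OUT={b, c, d, e, f}
  B6:   IN={b, c, d}   OUT={}

Merge at B5: OUT[B5] = IN[B2] ⊔ IN[B6] = {b, c, d, e, f}
Applying B5's transfer function to that OUT value gives IN[B5] (row B5 above).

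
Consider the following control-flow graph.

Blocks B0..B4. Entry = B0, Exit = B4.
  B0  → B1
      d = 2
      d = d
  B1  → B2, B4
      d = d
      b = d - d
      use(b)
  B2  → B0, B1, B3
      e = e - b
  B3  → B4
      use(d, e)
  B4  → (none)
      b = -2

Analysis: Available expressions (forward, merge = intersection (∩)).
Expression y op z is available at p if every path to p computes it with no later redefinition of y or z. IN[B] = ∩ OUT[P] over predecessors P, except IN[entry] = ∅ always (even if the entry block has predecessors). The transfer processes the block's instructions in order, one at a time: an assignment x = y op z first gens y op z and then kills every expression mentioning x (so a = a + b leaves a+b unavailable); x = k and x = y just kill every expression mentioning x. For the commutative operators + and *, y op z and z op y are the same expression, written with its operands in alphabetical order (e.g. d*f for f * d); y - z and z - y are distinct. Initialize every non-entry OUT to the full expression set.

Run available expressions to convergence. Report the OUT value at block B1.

Answer: {d-d}

Derivation:
Converged values:
  B0: | IN={} | OUT={}
  B1: | IN={} | OUT={d-d}
  B2: | IN={d-d} | OUT={d-d}
  B3: | IN={d-d} | OUT={d-d}
  B4: | IN={d-d} | OUT={d-d}

Merge at B1: IN[B1] = OUT[B0] ∩ OUT[B2] = {}
Applying B1's transfer function to that IN value gives OUT[B1] (row B1 above).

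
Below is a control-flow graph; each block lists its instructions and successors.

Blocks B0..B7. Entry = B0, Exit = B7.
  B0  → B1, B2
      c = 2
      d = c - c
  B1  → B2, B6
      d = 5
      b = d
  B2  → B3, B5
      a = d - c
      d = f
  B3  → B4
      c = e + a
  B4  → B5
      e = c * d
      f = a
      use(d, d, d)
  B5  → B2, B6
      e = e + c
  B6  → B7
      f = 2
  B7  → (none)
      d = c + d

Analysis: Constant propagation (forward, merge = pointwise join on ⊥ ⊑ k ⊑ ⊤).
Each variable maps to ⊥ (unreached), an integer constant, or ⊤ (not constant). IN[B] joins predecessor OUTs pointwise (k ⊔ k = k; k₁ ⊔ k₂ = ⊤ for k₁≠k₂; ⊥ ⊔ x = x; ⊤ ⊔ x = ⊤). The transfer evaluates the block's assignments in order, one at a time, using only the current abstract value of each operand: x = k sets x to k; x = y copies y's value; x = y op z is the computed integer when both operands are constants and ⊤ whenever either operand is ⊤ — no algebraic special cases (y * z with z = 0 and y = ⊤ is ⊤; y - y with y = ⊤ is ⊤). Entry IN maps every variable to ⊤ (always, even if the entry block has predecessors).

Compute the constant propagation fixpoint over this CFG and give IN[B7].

Answer: {a: ⊤, b: ⊤, c: ⊤, d: ⊤, e: ⊤, f: 2}

Derivation:
Fixpoint table:
  B0:  IN=(all ⊤)  OUT={c:2, d:0; rest ⊤}
  B1:  IN={c:2, d:0; rest ⊤}  OUT={b:5, c:2, d:5; rest ⊤}
  B2:  IN=(all ⊤)  OUT=(all ⊤)
  B3:  IN=(all ⊤)  OUT=(all ⊤)
  B4:  IN=(all ⊤)  OUT=(all ⊤)
  B5:  IN=(all ⊤)  OUT=(all ⊤)
  B6:  IN=(all ⊤)  OUT={f:2; rest ⊤}
  B7:  IN={f:2; rest ⊤}  OUT={f:2; rest ⊤}

Merge at B7: IN[B7] = OUT[B6] = {a: ⊤, b: ⊤, c: ⊤, d: ⊤, e: ⊤, f: 2}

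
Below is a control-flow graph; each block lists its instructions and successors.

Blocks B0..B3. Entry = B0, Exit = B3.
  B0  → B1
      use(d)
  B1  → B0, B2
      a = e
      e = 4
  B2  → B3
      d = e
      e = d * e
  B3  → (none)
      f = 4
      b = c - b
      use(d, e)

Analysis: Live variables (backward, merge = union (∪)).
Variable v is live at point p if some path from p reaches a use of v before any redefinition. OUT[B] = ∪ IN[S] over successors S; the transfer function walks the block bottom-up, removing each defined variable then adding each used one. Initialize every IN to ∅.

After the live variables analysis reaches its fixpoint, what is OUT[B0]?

Answer: {b, c, d, e}

Trace:
Converged values:
  B0:   IN={b, c, d, e}   OUT={b, c, d, e}
  B1:   IN={b, c, d, e}   OUT={b, c, d, e}
  B2:   IN={b, c, e}   OUT={b, c, d, e}
  B3:   IN={b, c, d, e}   OUT={}

Merge at B0: OUT[B0] = IN[B1] = {b, c, d, e}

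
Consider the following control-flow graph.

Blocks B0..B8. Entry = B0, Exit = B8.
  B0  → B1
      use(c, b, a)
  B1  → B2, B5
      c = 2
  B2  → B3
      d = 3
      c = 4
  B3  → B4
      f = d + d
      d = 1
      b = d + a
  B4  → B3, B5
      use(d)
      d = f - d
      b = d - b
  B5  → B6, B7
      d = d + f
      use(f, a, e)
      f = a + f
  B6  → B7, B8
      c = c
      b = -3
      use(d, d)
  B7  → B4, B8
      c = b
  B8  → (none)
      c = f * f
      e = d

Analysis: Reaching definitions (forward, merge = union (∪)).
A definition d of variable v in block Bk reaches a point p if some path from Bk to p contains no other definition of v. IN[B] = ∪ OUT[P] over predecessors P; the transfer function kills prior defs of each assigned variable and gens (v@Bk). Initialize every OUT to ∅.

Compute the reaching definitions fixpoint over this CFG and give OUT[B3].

Answer: {b@B3, c@B2, c@B7, d@B3, f@B3}

Working:
Per-block solution:
  B0:  IN={}  OUT={}
  B1:  IN={}  OUT={c@B1}
  B2:  IN={c@B1}  OUT={c@B2, d@B2}
  B3:  IN={b@B4, c@B2, c@B7, d@B2, d@B4, f@B3, f@B5}  OUT={b@B3, c@B2, c@B7, d@B3, f@B3}
  B4:  IN={b@B3, b@B4, b@B6, c@B2, c@B7, d@B3, d@B5, f@B3, f@B5}  OUT={b@B4, c@B2, c@B7, d@B4, f@B3, f@B5}
  B5:  IN={b@B4, c@B1, c@B2, c@B7, d@B4, f@B3, f@B5}  OUT={b@B4, c@B1, c@B2, c@B7, d@B5, f@B5}
  B6:  IN={b@B4, c@B1, c@B2, c@B7, d@B5, f@B5}  OUT={b@B6, c@B6, d@B5, f@B5}
  B7:  IN={b@B4, b@B6, c@B1, c@B2, c@B6, c@B7, d@B5, f@B5}  OUT={b@B4, b@B6, c@B7, d@B5, f@B5}
  B8:  IN={b@B4, b@B6, c@B6, c@B7, d@B5, f@B5}  OUT={b@B4, b@B6, c@B8, d@B5, e@B8, f@B5}

Merge at B3: IN[B3] = OUT[B2] ⊔ OUT[B4] = {b@B4, c@B2, c@B7, d@B2, d@B4, f@B3, f@B5}
Applying B3's transfer function to that IN value gives OUT[B3] (row B3 above).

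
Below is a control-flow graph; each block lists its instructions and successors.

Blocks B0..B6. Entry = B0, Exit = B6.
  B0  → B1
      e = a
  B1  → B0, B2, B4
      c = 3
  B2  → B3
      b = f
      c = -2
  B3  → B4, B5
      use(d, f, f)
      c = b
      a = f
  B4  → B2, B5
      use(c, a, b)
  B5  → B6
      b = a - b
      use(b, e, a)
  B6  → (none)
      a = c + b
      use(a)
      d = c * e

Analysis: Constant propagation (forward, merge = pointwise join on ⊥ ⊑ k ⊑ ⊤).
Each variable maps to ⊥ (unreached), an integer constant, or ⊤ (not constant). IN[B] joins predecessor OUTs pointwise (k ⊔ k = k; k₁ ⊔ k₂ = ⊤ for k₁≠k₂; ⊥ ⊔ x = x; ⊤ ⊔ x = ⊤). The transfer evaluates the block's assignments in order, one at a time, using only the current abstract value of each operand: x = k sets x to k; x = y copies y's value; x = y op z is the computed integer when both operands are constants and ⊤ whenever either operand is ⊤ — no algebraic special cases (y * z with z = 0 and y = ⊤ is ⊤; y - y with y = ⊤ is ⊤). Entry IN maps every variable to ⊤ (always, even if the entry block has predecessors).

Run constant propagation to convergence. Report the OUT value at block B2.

Fixpoint table:
  B0:  IN=(all ⊤)  OUT=(all ⊤)
  B1:  IN=(all ⊤)  OUT={c:3; rest ⊤}
  B2:  IN=(all ⊤)  OUT={c:-2; rest ⊤}
  B3:  IN={c:-2; rest ⊤}  OUT=(all ⊤)
  B4:  IN=(all ⊤)  OUT=(all ⊤)
  B5:  IN=(all ⊤)  OUT=(all ⊤)
  B6:  IN=(all ⊤)  OUT=(all ⊤)

Merge at B2: IN[B2] = OUT[B1] ⊔ OUT[B4] = {a: ⊤, b: ⊤, c: ⊤, d: ⊤, e: ⊤, f: ⊤}
Applying B2's transfer function to that IN value gives OUT[B2] (row B2 above).

Answer: {a: ⊤, b: ⊤, c: -2, d: ⊤, e: ⊤, f: ⊤}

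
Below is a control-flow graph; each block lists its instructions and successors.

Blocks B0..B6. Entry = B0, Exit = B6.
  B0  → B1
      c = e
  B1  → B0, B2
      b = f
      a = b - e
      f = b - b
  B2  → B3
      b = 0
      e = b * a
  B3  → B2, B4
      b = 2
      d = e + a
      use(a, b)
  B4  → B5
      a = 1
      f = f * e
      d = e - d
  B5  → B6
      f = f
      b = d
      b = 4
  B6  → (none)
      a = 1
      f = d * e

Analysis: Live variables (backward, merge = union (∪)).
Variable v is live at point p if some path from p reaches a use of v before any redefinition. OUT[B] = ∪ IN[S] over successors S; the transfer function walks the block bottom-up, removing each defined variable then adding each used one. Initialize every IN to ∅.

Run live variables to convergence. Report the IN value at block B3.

Answer: {a, e, f}

Trace:
Per-block solution:
  B0:  IN={e, f}  OUT={e, f}
  B1:  IN={e, f}  OUT={a, e, f}
  B2:  IN={a, f}  OUT={a, e, f}
  B3:  IN={a, e, f}  OUT={a, d, e, f}
  B4:  IN={d, e, f}  OUT={d, e, f}
  B5:  IN={d, e, f}  OUT={d, e}
  B6:  IN={d, e}  OUT={}

Merge at B3: OUT[B3] = IN[B2] ⊔ IN[B4] = {a, d, e, f}
Applying B3's transfer function to that OUT value gives IN[B3] (row B3 above).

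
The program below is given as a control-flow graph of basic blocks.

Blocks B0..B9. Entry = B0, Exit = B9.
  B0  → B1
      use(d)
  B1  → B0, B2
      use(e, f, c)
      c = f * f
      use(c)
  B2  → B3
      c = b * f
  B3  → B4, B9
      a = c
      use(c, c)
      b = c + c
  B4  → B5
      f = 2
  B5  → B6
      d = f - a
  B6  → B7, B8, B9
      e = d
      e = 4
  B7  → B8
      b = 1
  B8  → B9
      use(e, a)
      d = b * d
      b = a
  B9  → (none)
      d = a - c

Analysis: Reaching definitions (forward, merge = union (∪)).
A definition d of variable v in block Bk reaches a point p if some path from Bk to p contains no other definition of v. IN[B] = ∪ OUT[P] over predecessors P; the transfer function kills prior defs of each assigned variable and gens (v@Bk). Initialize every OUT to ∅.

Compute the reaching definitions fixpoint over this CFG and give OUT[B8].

Answer: {a@B3, b@B8, c@B2, d@B8, e@B6, f@B4}

Trace:
Converged values:
  B0:  IN={c@B1}  OUT={c@B1}
  B1:  IN={c@B1}  OUT={c@B1}
  B2:  IN={c@B1}  OUT={c@B2}
  B3:  IN={c@B2}  OUT={a@B3, b@B3, c@B2}
  B4:  IN={a@B3, b@B3, c@B2}  OUT={a@B3, b@B3, c@B2, f@B4}
  B5:  IN={a@B3, b@B3, c@B2, f@B4}  OUT={a@B3, b@B3, c@B2, d@B5, f@B4}
  B6:  IN={a@B3, b@B3, c@B2, d@B5, f@B4}  OUT={a@B3, b@B3, c@B2, d@B5, e@B6, f@B4}
  B7:  IN={a@B3, b@B3, c@B2, d@B5, e@B6, f@B4}  OUT={a@B3, b@B7, c@B2, d@B5, e@B6, f@B4}
  B8:  IN={a@B3, b@B3, b@B7, c@B2, d@B5, e@B6, f@B4}  OUT={a@B3, b@B8, c@B2, d@B8, e@B6, f@B4}
  B9:  IN={a@B3, b@B3, b@B8, c@B2, d@B5, d@B8, e@B6, f@B4}  OUT={a@B3, b@B3, b@B8, c@B2, d@B9, e@B6, f@B4}

Merge at B8: IN[B8] = OUT[B6] ⊔ OUT[B7] = {a@B3, b@B3, b@B7, c@B2, d@B5, e@B6, f@B4}
Applying B8's transfer function to that IN value gives OUT[B8] (row B8 above).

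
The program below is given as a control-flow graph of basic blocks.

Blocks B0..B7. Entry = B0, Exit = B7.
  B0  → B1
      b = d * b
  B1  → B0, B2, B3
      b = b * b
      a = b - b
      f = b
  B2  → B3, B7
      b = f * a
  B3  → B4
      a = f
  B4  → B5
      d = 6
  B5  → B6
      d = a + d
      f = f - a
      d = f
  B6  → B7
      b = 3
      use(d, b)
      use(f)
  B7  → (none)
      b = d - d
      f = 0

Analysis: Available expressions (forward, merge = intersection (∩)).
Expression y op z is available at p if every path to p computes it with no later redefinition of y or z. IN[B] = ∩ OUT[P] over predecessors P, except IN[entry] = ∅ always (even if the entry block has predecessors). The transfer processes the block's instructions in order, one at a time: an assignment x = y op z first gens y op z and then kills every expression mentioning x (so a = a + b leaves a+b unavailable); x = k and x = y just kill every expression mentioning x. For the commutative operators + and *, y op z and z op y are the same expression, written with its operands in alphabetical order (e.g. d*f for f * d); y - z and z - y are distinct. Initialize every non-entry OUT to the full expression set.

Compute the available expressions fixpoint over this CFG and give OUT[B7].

Converged values:
  B0:  IN={}  OUT={}
  B1:  IN={}  OUT={b-b}
  B2:  IN={b-b}  OUT={a*f}
  B3:  IN={}  OUT={}
  B4:  IN={}  OUT={}
  B5:  IN={}  OUT={}
  B6:  IN={}  OUT={}
  B7:  IN={}  OUT={d-d}

Merge at B7: IN[B7] = OUT[B2] ∩ OUT[B6] = {}
Applying B7's transfer function to that IN value gives OUT[B7] (row B7 above).

Answer: {d-d}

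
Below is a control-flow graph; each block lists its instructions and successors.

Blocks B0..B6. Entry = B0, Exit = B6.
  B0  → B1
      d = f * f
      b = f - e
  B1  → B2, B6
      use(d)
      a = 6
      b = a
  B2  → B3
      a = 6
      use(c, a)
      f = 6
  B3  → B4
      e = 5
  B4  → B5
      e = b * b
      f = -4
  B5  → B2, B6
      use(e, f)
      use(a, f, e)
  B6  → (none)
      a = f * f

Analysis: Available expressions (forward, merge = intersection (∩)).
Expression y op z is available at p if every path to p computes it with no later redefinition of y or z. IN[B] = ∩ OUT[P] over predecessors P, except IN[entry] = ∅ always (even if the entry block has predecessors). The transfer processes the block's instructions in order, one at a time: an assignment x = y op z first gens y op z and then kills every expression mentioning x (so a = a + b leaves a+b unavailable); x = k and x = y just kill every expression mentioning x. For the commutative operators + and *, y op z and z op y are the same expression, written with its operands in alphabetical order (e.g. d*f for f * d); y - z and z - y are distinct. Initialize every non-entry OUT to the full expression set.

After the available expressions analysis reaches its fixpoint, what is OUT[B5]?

Converged values:
  B0:  IN={}  OUT={f*f, f-e}
  B1:  IN={f*f, f-e}  OUT={f*f, f-e}
  B2:  IN={}  OUT={}
  B3:  IN={}  OUT={}
  B4:  IN={}  OUT={b*b}
  B5:  IN={b*b}  OUT={b*b}
  B6:  IN={}  OUT={f*f}

Merge at B5: IN[B5] = OUT[B4] = {b*b}
Applying B5's transfer function to that IN value gives OUT[B5] (row B5 above).

Answer: {b*b}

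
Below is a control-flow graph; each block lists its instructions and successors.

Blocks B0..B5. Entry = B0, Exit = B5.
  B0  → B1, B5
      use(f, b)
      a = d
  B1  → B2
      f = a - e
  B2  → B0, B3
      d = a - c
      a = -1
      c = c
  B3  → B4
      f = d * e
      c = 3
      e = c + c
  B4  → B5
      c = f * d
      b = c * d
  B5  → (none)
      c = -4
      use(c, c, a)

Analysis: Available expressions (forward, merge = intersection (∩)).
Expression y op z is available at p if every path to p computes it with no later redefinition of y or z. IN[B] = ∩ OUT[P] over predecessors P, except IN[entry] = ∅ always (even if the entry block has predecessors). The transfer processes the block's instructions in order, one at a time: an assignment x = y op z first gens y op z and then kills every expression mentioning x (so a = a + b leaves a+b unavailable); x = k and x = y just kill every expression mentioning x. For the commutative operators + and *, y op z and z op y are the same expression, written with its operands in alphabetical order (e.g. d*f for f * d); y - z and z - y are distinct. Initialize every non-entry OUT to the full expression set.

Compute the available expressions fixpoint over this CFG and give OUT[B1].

Answer: {a-e}

Derivation:
Fixpoint table:
  B0:   IN={}   OUT={}
  B1:   IN={}   OUT={a-e}
  B2:   IN={a-e}   OUT={}
  B3:   IN={}   OUT={c+c}
  B4:   IN={c+c}   OUT={c*d, d*f}
  B5:   IN={}   OUT={}

Merge at B1: IN[B1] = OUT[B0] = {}
Applying B1's transfer function to that IN value gives OUT[B1] (row B1 above).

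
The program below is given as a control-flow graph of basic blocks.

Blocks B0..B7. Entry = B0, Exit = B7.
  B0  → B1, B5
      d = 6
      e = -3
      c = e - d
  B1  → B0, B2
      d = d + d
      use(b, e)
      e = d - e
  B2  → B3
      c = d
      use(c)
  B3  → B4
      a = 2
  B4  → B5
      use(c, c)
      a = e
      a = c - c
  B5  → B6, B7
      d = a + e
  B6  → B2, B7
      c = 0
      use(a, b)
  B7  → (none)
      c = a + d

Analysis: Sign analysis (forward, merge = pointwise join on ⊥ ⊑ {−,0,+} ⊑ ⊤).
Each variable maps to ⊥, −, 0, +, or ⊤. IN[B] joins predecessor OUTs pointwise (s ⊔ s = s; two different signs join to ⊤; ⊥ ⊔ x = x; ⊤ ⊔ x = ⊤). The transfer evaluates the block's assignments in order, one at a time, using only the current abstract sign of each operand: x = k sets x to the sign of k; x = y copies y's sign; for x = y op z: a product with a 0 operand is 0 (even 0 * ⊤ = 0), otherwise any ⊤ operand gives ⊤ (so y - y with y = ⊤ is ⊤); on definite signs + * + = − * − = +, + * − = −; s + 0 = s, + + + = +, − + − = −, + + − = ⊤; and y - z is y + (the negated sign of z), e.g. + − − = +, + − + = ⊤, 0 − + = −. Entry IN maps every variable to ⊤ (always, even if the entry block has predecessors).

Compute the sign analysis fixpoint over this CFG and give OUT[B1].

Fixpoint table:
  B0:   IN=(all ⊤)   OUT={c:-, d:+, e:-; rest ⊤}
  B1:   IN={c:-, d:+, e:-; rest ⊤}   OUT={c:-, d:+, e:+; rest ⊤}
  B2:   IN=(all ⊤)   OUT=(all ⊤)
  B3:   IN=(all ⊤)   OUT={a:+; rest ⊤}
  B4:   IN={a:+; rest ⊤}   OUT=(all ⊤)
  B5:   IN=(all ⊤)   OUT=(all ⊤)
  B6:   IN=(all ⊤)   OUT={c:0; rest ⊤}
  B7:   IN=(all ⊤)   OUT=(all ⊤)

Merge at B1: IN[B1] = OUT[B0] = {a: ⊤, b: ⊤, c: -, d: +, e: -, f: ⊤}
Applying B1's transfer function to that IN value gives OUT[B1] (row B1 above).

Answer: {a: ⊤, b: ⊤, c: -, d: +, e: +, f: ⊤}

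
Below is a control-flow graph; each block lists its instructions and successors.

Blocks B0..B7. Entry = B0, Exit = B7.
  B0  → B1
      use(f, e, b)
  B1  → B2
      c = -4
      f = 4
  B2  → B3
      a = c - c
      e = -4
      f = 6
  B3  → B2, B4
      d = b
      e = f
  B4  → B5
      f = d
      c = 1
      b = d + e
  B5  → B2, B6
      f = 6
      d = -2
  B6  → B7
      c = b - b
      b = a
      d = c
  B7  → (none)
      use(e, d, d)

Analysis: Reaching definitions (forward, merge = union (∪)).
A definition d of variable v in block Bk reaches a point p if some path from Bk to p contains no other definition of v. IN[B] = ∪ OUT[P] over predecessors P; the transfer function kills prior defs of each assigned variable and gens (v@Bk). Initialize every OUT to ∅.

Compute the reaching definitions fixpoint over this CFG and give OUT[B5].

Answer: {a@B2, b@B4, c@B4, d@B5, e@B3, f@B5}

Trace:
Per-block solution:
  B0: | IN={} | OUT={}
  B1: | IN={} | OUT={c@B1, f@B1}
  B2: | IN={a@B2, b@B4, c@B1, c@B4, d@B3, d@B5, e@B3, f@B1, f@B2, f@B5} | OUT={a@B2, b@B4, c@B1, c@B4, d@B3, d@B5, e@B2, f@B2}
  B3: | IN={a@B2, b@B4, c@B1, c@B4, d@B3, d@B5, e@B2, f@B2} | OUT={a@B2, b@B4, c@B1, c@B4, d@B3, e@B3, f@B2}
  B4: | IN={a@B2, b@B4, c@B1, c@B4, d@B3, e@B3, f@B2} | OUT={a@B2, b@B4, c@B4, d@B3, e@B3, f@B4}
  B5: | IN={a@B2, b@B4, c@B4, d@B3, e@B3, f@B4} | OUT={a@B2, b@B4, c@B4, d@B5, e@B3, f@B5}
  B6: | IN={a@B2, b@B4, c@B4, d@B5, e@B3, f@B5} | OUT={a@B2, b@B6, c@B6, d@B6, e@B3, f@B5}
  B7: | IN={a@B2, b@B6, c@B6, d@B6, e@B3, f@B5} | OUT={a@B2, b@B6, c@B6, d@B6, e@B3, f@B5}

Merge at B5: IN[B5] = OUT[B4] = {a@B2, b@B4, c@B4, d@B3, e@B3, f@B4}
Applying B5's transfer function to that IN value gives OUT[B5] (row B5 above).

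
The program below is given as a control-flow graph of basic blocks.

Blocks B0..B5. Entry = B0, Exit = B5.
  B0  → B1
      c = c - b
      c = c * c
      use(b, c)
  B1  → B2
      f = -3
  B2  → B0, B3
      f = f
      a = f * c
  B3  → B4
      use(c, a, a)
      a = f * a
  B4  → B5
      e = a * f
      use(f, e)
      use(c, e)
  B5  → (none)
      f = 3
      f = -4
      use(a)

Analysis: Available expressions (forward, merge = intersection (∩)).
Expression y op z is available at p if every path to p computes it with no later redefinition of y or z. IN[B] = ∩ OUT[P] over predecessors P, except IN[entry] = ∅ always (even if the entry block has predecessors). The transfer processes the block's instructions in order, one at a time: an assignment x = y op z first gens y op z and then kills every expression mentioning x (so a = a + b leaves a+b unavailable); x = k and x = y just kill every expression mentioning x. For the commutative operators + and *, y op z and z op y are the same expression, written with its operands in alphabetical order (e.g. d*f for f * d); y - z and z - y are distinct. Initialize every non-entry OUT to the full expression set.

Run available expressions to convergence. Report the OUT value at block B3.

Fixpoint table:
  B0:  IN={}  OUT={}
  B1:  IN={}  OUT={}
  B2:  IN={}  OUT={c*f}
  B3:  IN={c*f}  OUT={c*f}
  B4:  IN={c*f}  OUT={a*f, c*f}
  B5:  IN={a*f, c*f}  OUT={}

Merge at B3: IN[B3] = OUT[B2] = {c*f}
Applying B3's transfer function to that IN value gives OUT[B3] (row B3 above).

Answer: {c*f}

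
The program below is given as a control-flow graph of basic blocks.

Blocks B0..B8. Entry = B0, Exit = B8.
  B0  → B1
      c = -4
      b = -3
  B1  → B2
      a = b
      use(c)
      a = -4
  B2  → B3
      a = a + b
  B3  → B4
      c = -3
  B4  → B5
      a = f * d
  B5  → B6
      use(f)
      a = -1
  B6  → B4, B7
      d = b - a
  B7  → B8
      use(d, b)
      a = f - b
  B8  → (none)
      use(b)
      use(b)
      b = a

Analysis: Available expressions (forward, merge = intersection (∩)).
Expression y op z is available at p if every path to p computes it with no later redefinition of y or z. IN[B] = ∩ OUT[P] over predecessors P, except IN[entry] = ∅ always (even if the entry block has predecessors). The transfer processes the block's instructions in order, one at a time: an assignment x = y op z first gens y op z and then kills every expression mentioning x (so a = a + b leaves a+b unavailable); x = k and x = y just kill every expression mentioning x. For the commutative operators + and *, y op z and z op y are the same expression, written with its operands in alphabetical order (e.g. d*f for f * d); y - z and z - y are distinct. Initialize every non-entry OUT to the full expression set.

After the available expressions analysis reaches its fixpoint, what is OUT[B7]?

Answer: {f-b}

Derivation:
Per-block solution:
  B0: | IN={} | OUT={}
  B1: | IN={} | OUT={}
  B2: | IN={} | OUT={}
  B3: | IN={} | OUT={}
  B4: | IN={} | OUT={d*f}
  B5: | IN={d*f} | OUT={d*f}
  B6: | IN={d*f} | OUT={b-a}
  B7: | IN={b-a} | OUT={f-b}
  B8: | IN={f-b} | OUT={}

Merge at B7: IN[B7] = OUT[B6] = {b-a}
Applying B7's transfer function to that IN value gives OUT[B7] (row B7 above).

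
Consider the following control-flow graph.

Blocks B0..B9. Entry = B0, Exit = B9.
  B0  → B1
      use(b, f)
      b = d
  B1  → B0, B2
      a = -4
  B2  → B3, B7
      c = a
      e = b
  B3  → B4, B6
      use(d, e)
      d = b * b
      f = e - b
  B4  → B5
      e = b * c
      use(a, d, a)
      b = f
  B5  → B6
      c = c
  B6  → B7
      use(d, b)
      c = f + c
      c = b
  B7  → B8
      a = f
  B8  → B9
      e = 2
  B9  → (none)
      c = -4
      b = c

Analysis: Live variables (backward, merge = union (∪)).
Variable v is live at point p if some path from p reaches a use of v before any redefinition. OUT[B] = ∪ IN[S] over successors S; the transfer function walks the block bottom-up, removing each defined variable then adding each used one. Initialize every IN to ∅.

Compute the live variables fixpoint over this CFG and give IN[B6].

Answer: {b, c, d, f}

Trace:
Per-block solution:
  B0: | IN={b, d, f} | OUT={b, d, f}
  B1: | IN={b, d, f} | OUT={a, b, d, f}
  B2: | IN={a, b, d, f} | OUT={a, b, c, d, e, f}
  B3: | IN={a, b, c, d, e} | OUT={a, b, c, d, f}
  B4: | IN={a, b, c, d, f} | OUT={b, c, d, f}
  B5: | IN={b, c, d, f} | OUT={b, c, d, f}
  B6: | IN={b, c, d, f} | OUT={f}
  B7: | IN={f} | OUT={}
  B8: | IN={} | OUT={}
  B9: | IN={} | OUT={}

Merge at B6: OUT[B6] = IN[B7] = {f}
Applying B6's transfer function to that OUT value gives IN[B6] (row B6 above).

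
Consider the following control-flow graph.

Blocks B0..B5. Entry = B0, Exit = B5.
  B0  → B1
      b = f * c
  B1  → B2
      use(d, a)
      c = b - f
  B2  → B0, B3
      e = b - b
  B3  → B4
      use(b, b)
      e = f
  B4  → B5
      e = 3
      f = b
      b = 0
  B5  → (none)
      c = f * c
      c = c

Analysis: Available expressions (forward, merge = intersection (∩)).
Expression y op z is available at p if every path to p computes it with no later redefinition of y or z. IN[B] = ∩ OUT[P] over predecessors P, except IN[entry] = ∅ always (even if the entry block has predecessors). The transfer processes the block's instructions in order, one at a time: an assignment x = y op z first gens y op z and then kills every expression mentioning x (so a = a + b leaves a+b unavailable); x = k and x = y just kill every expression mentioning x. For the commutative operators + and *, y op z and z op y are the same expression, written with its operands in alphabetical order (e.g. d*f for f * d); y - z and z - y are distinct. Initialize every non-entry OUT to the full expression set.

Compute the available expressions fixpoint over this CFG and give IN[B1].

Answer: {c*f}

Working:
Per-block solution:
  B0: | IN={} | OUT={c*f}
  B1: | IN={c*f} | OUT={b-f}
  B2: | IN={b-f} | OUT={b-b, b-f}
  B3: | IN={b-b, b-f} | OUT={b-b, b-f}
  B4: | IN={b-b, b-f} | OUT={}
  B5: | IN={} | OUT={}

Merge at B1: IN[B1] = OUT[B0] = {c*f}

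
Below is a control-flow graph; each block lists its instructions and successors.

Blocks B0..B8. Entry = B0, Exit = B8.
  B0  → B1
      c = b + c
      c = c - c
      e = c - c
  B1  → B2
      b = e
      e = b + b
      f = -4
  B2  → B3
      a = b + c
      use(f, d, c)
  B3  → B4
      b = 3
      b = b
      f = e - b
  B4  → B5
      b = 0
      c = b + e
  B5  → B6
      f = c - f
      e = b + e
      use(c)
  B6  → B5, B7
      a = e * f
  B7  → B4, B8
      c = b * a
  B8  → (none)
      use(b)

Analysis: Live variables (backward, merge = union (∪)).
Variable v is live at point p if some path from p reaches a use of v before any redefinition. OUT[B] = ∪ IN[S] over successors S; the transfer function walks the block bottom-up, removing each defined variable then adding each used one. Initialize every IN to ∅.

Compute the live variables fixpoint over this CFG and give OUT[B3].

Answer: {e, f}

Derivation:
Fixpoint table:
  B0:  IN={b, c, d}  OUT={c, d, e}
  B1:  IN={c, d, e}  OUT={b, c, d, e, f}
  B2:  IN={b, c, d, e, f}  OUT={e}
  B3:  IN={e}  OUT={e, f}
  B4:  IN={e, f}  OUT={b, c, e, f}
  B5:  IN={b, c, e, f}  OUT={b, c, e, f}
  B6:  IN={b, c, e, f}  OUT={a, b, c, e, f}
  B7:  IN={a, b, e, f}  OUT={b, e, f}
  B8:  IN={b}  OUT={}

Merge at B3: OUT[B3] = IN[B4] = {e, f}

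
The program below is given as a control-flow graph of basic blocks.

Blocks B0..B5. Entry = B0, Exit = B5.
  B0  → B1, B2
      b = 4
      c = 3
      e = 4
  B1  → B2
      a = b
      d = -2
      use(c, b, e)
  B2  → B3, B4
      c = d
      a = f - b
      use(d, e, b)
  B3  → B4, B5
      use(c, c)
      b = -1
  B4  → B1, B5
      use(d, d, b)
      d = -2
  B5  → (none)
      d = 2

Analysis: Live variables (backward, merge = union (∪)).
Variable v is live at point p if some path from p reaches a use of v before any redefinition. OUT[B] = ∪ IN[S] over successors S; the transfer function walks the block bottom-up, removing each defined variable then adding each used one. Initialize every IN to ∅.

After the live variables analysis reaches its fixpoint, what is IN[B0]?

Fixpoint table:
  B0:  IN={d, f}  OUT={b, c, d, e, f}
  B1:  IN={b, c, e, f}  OUT={b, d, e, f}
  B2:  IN={b, d, e, f}  OUT={b, c, d, e, f}
  B3:  IN={c, d, e, f}  OUT={b, c, d, e, f}
  B4:  IN={b, c, d, e, f}  OUT={b, c, e, f}
  B5:  IN={}  OUT={}

Merge at B0: OUT[B0] = IN[B1] ⊔ IN[B2] = {b, c, d, e, f}
Applying B0's transfer function to that OUT value gives IN[B0] (row B0 above).

Answer: {d, f}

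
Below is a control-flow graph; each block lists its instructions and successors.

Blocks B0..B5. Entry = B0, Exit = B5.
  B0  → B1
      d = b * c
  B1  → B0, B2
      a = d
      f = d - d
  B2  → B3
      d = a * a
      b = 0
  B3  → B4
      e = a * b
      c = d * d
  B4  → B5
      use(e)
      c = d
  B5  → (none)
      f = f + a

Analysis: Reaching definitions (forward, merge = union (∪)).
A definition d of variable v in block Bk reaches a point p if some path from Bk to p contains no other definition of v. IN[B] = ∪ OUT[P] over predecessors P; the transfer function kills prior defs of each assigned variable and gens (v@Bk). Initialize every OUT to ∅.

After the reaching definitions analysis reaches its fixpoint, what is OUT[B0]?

Converged values:
  B0:  IN={a@B1, d@B0, f@B1}  OUT={a@B1, d@B0, f@B1}
  B1:  IN={a@B1, d@B0, f@B1}  OUT={a@B1, d@B0, f@B1}
  B2:  IN={a@B1, d@B0, f@B1}  OUT={a@B1, b@B2, d@B2, f@B1}
  B3:  IN={a@B1, b@B2, d@B2, f@B1}  OUT={a@B1, b@B2, c@B3, d@B2, e@B3, f@B1}
  B4:  IN={a@B1, b@B2, c@B3, d@B2, e@B3, f@B1}  OUT={a@B1, b@B2, c@B4, d@B2, e@B3, f@B1}
  B5:  IN={a@B1, b@B2, c@B4, d@B2, e@B3, f@B1}  OUT={a@B1, b@B2, c@B4, d@B2, e@B3, f@B5}

Merge at B0 (entry node, so the boundary value {} is joined with the incoming edge(s)): IN[B0] = {} ⊔ OUT[B1] = {a@B1, d@B0, f@B1}
Applying B0's transfer function to that IN value gives OUT[B0] (row B0 above).

Answer: {a@B1, d@B0, f@B1}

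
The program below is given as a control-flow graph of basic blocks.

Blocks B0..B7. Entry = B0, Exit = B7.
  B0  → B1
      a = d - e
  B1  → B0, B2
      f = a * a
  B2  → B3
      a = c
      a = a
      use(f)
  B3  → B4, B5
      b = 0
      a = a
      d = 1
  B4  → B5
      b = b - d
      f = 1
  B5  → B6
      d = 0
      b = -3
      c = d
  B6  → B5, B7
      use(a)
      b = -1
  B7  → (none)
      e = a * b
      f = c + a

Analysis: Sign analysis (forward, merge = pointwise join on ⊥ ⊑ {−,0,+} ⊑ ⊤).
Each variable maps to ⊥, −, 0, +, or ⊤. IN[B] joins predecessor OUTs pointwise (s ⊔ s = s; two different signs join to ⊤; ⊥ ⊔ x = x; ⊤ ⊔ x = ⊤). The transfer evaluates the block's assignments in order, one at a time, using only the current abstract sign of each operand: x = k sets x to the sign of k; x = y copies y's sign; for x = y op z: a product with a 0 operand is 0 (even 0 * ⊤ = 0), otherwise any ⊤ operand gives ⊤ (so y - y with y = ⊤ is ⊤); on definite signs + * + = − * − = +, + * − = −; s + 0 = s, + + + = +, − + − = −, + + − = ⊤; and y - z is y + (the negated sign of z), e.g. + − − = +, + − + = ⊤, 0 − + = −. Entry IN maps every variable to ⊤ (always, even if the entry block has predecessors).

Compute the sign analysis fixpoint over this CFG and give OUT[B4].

Fixpoint table:
  B0: | IN=(all ⊤) | OUT=(all ⊤)
  B1: | IN=(all ⊤) | OUT=(all ⊤)
  B2: | IN=(all ⊤) | OUT=(all ⊤)
  B3: | IN=(all ⊤) | OUT={b:0, d:+; rest ⊤}
  B4: | IN={b:0, d:+; rest ⊤} | OUT={b:-, d:+, f:+; rest ⊤}
  B5: | IN=(all ⊤) | OUT={b:-, c:0, d:0; rest ⊤}
  B6: | IN={b:-, c:0, d:0; rest ⊤} | OUT={b:-, c:0, d:0; rest ⊤}
  B7: | IN={b:-, c:0, d:0; rest ⊤} | OUT={b:-, c:0, d:0; rest ⊤}

Merge at B4: IN[B4] = OUT[B3] = {a: ⊤, b: 0, c: ⊤, d: +, e: ⊤, f: ⊤}
Applying B4's transfer function to that IN value gives OUT[B4] (row B4 above).

Answer: {a: ⊤, b: -, c: ⊤, d: +, e: ⊤, f: +}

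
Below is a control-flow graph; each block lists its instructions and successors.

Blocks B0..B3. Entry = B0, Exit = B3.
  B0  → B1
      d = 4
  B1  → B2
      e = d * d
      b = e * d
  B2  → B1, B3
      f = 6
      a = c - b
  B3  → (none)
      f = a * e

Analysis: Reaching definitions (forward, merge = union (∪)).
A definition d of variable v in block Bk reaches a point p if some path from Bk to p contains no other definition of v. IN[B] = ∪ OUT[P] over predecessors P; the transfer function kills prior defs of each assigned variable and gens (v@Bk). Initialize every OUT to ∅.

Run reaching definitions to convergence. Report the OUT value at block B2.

Converged values:
  B0:  IN={}  OUT={d@B0}
  B1:  IN={a@B2, b@B1, d@B0, e@B1, f@B2}  OUT={a@B2, b@B1, d@B0, e@B1, f@B2}
  B2:  IN={a@B2, b@B1, d@B0, e@B1, f@B2}  OUT={a@B2, b@B1, d@B0, e@B1, f@B2}
  B3:  IN={a@B2, b@B1, d@B0, e@B1, f@B2}  OUT={a@B2, b@B1, d@B0, e@B1, f@B3}

Merge at B2: IN[B2] = OUT[B1] = {a@B2, b@B1, d@B0, e@B1, f@B2}
Applying B2's transfer function to that IN value gives OUT[B2] (row B2 above).

Answer: {a@B2, b@B1, d@B0, e@B1, f@B2}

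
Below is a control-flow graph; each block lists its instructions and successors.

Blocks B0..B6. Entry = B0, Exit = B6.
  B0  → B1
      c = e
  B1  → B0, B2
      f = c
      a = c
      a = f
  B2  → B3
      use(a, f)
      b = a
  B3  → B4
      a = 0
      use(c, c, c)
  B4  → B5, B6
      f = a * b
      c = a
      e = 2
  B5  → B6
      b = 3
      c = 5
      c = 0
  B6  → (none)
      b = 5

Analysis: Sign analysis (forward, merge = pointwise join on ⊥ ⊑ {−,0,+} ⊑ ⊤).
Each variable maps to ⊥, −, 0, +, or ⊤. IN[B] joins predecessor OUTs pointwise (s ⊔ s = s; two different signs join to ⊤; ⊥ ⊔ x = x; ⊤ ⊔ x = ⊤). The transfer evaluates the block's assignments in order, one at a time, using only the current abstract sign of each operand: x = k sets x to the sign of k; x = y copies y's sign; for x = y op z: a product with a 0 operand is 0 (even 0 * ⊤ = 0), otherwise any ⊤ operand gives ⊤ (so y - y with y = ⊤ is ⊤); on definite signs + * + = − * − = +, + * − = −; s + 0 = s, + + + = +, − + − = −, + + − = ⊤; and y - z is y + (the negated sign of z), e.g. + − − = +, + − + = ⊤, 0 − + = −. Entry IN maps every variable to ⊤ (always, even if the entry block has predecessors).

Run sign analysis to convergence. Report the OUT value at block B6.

Fixpoint table:
  B0:  IN=(all ⊤)  OUT=(all ⊤)
  B1:  IN=(all ⊤)  OUT=(all ⊤)
  B2:  IN=(all ⊤)  OUT=(all ⊤)
  B3:  IN=(all ⊤)  OUT={a:0; rest ⊤}
  B4:  IN={a:0; rest ⊤}  OUT={a:0, c:0, e:+, f:0; rest ⊤}
  B5:  IN={a:0, c:0, e:+, f:0; rest ⊤}  OUT={a:0, b:+, c:0, e:+, f:0; rest ⊤}
  B6:  IN={a:0, c:0, e:+, f:0; rest ⊤}  OUT={a:0, b:+, c:0, e:+, f:0; rest ⊤}

Merge at B6: IN[B6] = OUT[B4] ⊔ OUT[B5] = {a: 0, b: ⊤, c: 0, d: ⊤, e: +, f: 0}
Applying B6's transfer function to that IN value gives OUT[B6] (row B6 above).

Answer: {a: 0, b: +, c: 0, d: ⊤, e: +, f: 0}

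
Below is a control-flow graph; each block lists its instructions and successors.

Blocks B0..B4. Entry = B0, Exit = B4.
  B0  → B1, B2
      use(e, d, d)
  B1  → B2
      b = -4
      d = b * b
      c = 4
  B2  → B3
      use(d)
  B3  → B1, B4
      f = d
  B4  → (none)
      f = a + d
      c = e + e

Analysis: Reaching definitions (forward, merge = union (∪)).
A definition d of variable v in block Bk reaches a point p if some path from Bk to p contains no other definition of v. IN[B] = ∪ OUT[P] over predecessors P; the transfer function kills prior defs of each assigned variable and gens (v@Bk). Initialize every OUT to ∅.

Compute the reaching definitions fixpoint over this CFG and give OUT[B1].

Answer: {b@B1, c@B1, d@B1, f@B3}

Trace:
Fixpoint table:
  B0:  IN={}  OUT={}
  B1:  IN={b@B1, c@B1, d@B1, f@B3}  OUT={b@B1, c@B1, d@B1, f@B3}
  B2:  IN={b@B1, c@B1, d@B1, f@B3}  OUT={b@B1, c@B1, d@B1, f@B3}
  B3:  IN={b@B1, c@B1, d@B1, f@B3}  OUT={b@B1, c@B1, d@B1, f@B3}
  B4:  IN={b@B1, c@B1, d@B1, f@B3}  OUT={b@B1, c@B4, d@B1, f@B4}

Merge at B1: IN[B1] = OUT[B0] ⊔ OUT[B3] = {b@B1, c@B1, d@B1, f@B3}
Applying B1's transfer function to that IN value gives OUT[B1] (row B1 above).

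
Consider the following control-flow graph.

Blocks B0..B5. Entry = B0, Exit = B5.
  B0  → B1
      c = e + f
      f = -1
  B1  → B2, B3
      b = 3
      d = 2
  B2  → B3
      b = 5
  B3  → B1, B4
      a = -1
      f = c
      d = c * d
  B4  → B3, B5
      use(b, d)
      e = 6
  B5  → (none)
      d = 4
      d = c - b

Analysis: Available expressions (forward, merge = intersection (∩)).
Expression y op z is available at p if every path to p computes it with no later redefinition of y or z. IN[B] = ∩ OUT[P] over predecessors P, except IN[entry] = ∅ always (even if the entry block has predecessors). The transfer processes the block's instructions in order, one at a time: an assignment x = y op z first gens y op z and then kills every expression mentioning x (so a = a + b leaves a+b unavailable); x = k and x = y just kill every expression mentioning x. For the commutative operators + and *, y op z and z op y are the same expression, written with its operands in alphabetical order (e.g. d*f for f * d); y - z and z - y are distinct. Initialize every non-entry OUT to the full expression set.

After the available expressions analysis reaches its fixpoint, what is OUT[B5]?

Answer: {c-b}

Derivation:
Fixpoint table:
  B0:  IN={}  OUT={}
  B1:  IN={}  OUT={}
  B2:  IN={}  OUT={}
  B3:  IN={}  OUT={}
  B4:  IN={}  OUT={}
  B5:  IN={}  OUT={c-b}

Merge at B5: IN[B5] = OUT[B4] = {}
Applying B5's transfer function to that IN value gives OUT[B5] (row B5 above).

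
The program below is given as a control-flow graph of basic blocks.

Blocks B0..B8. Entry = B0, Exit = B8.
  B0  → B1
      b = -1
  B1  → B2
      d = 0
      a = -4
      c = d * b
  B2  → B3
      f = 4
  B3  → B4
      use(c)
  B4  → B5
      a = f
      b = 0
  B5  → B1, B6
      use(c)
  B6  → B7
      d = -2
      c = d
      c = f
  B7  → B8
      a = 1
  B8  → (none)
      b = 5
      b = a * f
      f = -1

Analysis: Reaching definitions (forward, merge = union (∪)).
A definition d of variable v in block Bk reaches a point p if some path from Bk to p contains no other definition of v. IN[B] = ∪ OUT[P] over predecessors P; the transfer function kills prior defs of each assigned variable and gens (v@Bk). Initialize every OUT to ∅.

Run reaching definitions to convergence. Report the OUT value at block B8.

Converged values:
  B0:  IN={}  OUT={b@B0}
  B1:  IN={a@B4, b@B0, b@B4, c@B1, d@B1, f@B2}  OUT={a@B1, b@B0, b@B4, c@B1, d@B1, f@B2}
  B2:  IN={a@B1, b@B0, b@B4, c@B1, d@B1, f@B2}  OUT={a@B1, b@B0, b@B4, c@B1, d@B1, f@B2}
  B3:  IN={a@B1, b@B0, b@B4, c@B1, d@B1, f@B2}  OUT={a@B1, b@B0, b@B4, c@B1, d@B1, f@B2}
  B4:  IN={a@B1, b@B0, b@B4, c@B1, d@B1, f@B2}  OUT={a@B4, b@B4, c@B1, d@B1, f@B2}
  B5:  IN={a@B4, b@B4, c@B1, d@B1, f@B2}  OUT={a@B4, b@B4, c@B1, d@B1, f@B2}
  B6:  IN={a@B4, b@B4, c@B1, d@B1, f@B2}  OUT={a@B4, b@B4, c@B6, d@B6, f@B2}
  B7:  IN={a@B4, b@B4, c@B6, d@B6, f@B2}  OUT={a@B7, b@B4, c@B6, d@B6, f@B2}
  B8:  IN={a@B7, b@B4, c@B6, d@B6, f@B2}  OUT={a@B7, b@B8, c@B6, d@B6, f@B8}

Merge at B8: IN[B8] = OUT[B7] = {a@B7, b@B4, c@B6, d@B6, f@B2}
Applying B8's transfer function to that IN value gives OUT[B8] (row B8 above).

Answer: {a@B7, b@B8, c@B6, d@B6, f@B8}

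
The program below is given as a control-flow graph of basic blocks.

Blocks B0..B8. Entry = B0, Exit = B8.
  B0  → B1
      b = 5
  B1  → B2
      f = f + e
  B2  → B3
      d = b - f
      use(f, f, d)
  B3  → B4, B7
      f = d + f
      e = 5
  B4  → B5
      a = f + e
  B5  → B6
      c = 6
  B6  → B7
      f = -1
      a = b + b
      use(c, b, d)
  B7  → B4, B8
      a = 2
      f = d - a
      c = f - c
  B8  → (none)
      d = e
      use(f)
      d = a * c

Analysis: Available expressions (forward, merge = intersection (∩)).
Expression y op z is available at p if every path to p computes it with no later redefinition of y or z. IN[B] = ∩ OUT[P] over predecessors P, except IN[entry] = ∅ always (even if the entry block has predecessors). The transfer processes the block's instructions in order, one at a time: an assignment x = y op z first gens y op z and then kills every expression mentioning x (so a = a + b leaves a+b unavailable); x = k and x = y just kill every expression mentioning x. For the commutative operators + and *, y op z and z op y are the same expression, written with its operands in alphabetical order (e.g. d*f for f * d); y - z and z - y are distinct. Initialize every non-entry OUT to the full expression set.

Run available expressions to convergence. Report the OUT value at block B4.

Answer: {e+f}

Derivation:
Per-block solution:
  B0: | IN={} | OUT={}
  B1: | IN={} | OUT={}
  B2: | IN={} | OUT={b-f}
  B3: | IN={b-f} | OUT={}
  B4: | IN={} | OUT={e+f}
  B5: | IN={e+f} | OUT={e+f}
  B6: | IN={e+f} | OUT={b+b}
  B7: | IN={} | OUT={d-a}
  B8: | IN={d-a} | OUT={a*c}

Merge at B4: IN[B4] = OUT[B3] ∩ OUT[B7] = {}
Applying B4's transfer function to that IN value gives OUT[B4] (row B4 above).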